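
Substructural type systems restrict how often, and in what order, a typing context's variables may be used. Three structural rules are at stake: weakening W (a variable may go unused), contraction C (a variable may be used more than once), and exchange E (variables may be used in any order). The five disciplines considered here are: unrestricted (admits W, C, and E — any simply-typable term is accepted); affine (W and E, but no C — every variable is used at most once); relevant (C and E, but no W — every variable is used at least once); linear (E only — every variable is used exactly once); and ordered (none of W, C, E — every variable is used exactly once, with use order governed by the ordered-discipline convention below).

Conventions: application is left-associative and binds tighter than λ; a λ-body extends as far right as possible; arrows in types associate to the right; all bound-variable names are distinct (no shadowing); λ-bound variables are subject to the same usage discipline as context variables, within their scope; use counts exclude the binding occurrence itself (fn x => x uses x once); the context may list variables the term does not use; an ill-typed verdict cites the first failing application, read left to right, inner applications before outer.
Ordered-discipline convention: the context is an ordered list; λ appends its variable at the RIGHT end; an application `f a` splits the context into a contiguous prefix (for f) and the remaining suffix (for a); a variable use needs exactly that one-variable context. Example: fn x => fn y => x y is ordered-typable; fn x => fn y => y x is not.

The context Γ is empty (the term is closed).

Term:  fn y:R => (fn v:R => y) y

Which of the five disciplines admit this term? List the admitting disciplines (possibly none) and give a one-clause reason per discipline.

admitted by: unrestricted
counts: y [bound]: 2×, v [bound]: 0×
use order (left to right): y, y
typing: well-typed — term : R -> R
ordered: ✗, repeated use of y ×2; v left unused
linear: ✗, repeated use of y ×2; v left unused
affine: ✗, repeated use of y ×2
relevant: ✗, v left unused
unrestricted: ✓, typability at R -> R is all that's needed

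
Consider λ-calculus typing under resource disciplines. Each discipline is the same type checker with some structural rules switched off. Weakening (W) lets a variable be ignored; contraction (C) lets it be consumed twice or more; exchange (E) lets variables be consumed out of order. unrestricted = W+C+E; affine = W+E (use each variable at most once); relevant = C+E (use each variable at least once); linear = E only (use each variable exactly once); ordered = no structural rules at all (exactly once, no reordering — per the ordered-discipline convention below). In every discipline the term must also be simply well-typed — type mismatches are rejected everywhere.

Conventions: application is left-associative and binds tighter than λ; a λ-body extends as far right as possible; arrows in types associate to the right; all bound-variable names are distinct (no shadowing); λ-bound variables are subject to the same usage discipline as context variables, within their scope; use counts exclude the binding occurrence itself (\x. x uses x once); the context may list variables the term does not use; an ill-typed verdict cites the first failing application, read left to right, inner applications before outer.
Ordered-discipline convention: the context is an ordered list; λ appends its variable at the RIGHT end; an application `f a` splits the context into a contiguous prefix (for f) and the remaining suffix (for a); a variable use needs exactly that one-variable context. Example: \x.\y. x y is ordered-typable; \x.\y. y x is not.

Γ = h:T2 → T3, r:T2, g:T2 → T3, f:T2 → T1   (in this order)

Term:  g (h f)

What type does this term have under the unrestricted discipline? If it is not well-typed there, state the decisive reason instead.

not well-typed under unrestricted — fails simple typing
use counts: h ×1, r ×0, g ×1, f ×1
order of uses: g, h, f
typing: ill-typed: a function awaiting T2 gets T2 → T1
summary: ordered ✗, linear ✗, affine ✗, relevant ✗, unrestricted ✗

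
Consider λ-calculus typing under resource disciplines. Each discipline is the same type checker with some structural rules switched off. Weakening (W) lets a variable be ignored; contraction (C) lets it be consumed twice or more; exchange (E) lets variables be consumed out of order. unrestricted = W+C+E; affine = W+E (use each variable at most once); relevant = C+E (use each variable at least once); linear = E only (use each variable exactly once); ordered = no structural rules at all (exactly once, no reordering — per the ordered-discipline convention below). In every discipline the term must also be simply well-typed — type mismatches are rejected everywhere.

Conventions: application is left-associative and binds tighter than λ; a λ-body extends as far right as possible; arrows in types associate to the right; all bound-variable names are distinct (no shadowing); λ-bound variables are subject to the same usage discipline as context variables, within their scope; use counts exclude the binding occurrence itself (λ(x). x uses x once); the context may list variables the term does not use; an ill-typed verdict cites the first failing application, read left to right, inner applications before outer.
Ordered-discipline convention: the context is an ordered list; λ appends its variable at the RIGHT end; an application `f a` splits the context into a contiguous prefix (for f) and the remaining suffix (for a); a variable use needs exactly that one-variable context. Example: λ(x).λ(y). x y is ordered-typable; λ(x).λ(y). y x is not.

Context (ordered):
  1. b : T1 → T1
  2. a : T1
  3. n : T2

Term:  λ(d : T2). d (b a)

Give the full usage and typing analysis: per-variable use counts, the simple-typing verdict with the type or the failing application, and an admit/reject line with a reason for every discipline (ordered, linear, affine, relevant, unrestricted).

usage: b: 1, a: 1, n: 0, d (bound): 1
left-to-right use order: d, b, a
typing: ill-typed: can't apply a value of type T2
ordered ✗ (not simply typable)
linear ✗ (fails simple typing)
affine ✗ (a type mismatch blocks all five)
relevant ✗ (the type mismatch rejects it)
unrestricted ✗ (not simply typable)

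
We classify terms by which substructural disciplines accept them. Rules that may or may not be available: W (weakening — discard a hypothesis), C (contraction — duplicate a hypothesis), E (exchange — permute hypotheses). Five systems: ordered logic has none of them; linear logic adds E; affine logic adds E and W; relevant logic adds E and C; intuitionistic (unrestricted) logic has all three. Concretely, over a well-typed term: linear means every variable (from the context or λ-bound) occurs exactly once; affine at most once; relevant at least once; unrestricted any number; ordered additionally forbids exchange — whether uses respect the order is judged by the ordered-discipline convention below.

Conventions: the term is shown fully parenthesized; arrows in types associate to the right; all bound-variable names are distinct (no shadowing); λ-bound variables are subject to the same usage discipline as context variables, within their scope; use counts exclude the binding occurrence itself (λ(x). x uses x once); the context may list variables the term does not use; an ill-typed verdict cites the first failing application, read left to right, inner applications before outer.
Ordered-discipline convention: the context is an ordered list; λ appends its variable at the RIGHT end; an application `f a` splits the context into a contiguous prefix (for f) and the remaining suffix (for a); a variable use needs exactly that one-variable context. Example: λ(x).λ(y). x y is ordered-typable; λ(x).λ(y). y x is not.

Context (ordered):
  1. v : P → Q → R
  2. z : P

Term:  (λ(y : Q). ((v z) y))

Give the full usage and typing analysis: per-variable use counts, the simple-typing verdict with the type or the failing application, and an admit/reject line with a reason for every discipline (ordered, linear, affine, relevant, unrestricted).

variable uses: v: 1, z: 1, y (λ-bound): 1
use order (left to right): v, z, y
typing: well-typed — term : Q → R
ordered ✓ (v, z, y: once each, no exchange needed)
linear ✓ (v, z, y: one use apiece)
affine ✓ (v, z, y: no repeats, contraction unneeded)
relevant ✓ (v, z, y: all used, weakening unneeded)
unrestricted ✓ (typability at Q → R is all that's needed)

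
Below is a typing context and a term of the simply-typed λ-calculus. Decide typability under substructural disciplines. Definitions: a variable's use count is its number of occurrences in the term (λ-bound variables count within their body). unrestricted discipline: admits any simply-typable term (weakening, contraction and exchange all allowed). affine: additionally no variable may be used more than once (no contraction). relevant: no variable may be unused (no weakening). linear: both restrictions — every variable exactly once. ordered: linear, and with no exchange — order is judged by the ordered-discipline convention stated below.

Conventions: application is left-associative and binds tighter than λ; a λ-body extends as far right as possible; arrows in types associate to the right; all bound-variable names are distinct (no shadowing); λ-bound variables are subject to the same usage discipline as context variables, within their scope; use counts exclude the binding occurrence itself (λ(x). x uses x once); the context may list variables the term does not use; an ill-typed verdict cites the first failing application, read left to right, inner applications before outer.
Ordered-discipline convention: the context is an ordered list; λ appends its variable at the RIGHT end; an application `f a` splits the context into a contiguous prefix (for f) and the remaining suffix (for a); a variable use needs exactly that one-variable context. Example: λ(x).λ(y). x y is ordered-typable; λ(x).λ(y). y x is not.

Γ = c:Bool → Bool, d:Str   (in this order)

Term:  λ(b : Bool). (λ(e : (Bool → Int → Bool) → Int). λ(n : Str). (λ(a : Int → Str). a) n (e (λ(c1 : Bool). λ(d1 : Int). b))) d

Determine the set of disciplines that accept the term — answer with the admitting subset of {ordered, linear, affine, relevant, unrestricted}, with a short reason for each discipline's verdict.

accepted by: none
use counts: c: 0×, d: 1×, b (bound): 1×, e (bound): 1×, n (bound): 1×, a (bound): 1×, c1 (bound): 0×, d1 (bound): 0×
uses in reading order: a, n, e, b, d
typing: ill-typed: an argument Str mismatches the expected Int → Str
ordered: ✗ — fails simple typing
linear: ✗ — a type mismatch blocks all five
affine: ✗ — the type mismatch rejects it
relevant: ✗ — not simply typable
unrestricted: ✗ — fails simple typing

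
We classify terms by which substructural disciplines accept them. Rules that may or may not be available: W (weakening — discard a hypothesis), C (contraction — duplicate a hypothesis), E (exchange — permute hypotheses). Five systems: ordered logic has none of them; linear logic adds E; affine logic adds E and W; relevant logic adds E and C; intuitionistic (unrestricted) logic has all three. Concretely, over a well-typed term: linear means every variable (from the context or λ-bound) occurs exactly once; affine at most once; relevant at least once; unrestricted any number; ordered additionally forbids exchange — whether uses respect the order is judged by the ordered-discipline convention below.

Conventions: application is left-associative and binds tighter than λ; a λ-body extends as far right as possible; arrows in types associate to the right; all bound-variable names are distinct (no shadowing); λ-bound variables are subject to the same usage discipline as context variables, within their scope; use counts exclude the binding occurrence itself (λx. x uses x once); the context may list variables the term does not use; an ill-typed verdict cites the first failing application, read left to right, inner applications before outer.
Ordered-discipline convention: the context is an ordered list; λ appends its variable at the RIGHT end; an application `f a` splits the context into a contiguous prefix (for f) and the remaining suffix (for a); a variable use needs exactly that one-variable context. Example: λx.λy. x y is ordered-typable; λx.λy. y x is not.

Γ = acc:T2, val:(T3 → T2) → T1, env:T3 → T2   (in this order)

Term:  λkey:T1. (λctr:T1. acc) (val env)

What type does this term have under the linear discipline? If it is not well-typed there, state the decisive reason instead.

not well-typed under linear — key, ctr never used (weakening)
variable uses: acc: 1×; val: 1×; env: 1×; key [bound]: 0×; ctr [bound]: 0×
use order (left to right): acc, val, env
typing: well-typed — term : T1 → T2
summary: ordered ✗; linear ✗; affine ✓; relevant ✗; unrestricted ✓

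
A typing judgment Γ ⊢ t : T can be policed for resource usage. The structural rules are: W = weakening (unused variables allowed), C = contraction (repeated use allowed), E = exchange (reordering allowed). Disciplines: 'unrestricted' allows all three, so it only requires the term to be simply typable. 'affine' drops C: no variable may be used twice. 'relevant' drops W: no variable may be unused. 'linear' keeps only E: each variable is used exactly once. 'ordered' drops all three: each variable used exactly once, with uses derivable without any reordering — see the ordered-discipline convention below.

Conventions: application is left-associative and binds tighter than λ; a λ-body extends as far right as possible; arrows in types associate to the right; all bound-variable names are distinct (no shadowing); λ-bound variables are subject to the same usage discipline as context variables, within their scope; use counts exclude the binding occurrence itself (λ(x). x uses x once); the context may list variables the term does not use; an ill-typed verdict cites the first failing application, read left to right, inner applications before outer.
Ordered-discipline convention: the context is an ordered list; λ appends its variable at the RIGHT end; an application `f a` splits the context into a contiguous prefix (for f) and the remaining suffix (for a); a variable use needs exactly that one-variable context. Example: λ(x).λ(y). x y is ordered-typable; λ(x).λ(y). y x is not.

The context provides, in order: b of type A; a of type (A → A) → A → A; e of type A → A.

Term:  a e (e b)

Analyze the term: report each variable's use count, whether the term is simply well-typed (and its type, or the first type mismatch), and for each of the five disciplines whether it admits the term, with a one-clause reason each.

use counts: b: 1×, a: 1×, e: 2×
order of uses: a, e, e, b
typing: the term checks, with type A
ordered ✗ (needs contraction — e ×2)
linear ✗ (needs contraction — e ×2)
affine ✗ (needs contraction — e ×2)
relevant ✓ (every one of b, a, e appears)
unrestricted ✓ (type-checks (A) and nothing is barred)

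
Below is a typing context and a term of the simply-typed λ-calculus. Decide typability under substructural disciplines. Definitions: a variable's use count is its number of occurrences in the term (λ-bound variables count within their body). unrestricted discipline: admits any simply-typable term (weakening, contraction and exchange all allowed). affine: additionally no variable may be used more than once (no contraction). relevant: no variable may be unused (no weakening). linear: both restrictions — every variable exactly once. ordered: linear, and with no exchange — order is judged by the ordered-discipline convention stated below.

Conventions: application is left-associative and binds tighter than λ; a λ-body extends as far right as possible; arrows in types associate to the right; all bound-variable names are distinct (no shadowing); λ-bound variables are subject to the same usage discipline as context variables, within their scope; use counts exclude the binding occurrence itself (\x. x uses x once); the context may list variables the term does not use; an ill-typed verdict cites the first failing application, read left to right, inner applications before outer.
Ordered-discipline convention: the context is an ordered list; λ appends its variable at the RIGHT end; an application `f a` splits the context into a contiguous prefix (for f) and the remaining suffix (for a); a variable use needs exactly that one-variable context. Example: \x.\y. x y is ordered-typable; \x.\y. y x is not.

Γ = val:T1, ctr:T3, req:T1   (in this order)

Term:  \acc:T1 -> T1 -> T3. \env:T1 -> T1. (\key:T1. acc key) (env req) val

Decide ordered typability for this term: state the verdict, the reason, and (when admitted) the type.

no — needs weakening: ctr unused
counts: val: 1×; ctr: 0×; req: 1×; acc [bound]: 1×; env [bound]: 1×; key [bound]: 1×
uses in reading order: acc, key, env, req, val
typing: the term checks, with type (T1 -> T1 -> T3) -> (T1 -> T1) -> T3
per-discipline verdicts: ordered ✗; linear ✗; affine ✓; relevant ✗; unrestricted ✓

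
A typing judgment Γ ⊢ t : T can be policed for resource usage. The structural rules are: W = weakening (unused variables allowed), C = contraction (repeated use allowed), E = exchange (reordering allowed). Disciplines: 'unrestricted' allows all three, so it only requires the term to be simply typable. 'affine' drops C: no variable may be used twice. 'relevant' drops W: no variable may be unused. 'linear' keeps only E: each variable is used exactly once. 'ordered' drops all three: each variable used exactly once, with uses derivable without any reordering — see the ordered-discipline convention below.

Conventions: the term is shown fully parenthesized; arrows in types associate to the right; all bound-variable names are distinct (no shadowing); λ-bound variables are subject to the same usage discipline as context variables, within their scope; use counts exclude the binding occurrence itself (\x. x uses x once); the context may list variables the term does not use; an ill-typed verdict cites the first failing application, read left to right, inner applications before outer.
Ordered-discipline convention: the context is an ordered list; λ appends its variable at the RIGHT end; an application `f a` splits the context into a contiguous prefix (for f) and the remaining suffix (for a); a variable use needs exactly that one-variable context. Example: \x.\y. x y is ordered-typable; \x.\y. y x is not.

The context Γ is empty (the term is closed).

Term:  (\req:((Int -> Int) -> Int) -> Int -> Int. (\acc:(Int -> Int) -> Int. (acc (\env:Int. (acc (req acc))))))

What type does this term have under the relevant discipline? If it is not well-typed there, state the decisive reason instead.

not well-typed under relevant — env never used (weakening)
variable uses: req (bound): 1×; acc (bound): 3×; env (bound): 0×
uses in reading order: acc, acc, req, acc
typing: well-typed at (((Int -> Int) -> Int) -> Int -> Int) -> ((Int -> Int) -> Int) -> Int
all disciplines: ordered ✗ | linear ✗ | affine ✗ | relevant ✗ | unrestricted ✓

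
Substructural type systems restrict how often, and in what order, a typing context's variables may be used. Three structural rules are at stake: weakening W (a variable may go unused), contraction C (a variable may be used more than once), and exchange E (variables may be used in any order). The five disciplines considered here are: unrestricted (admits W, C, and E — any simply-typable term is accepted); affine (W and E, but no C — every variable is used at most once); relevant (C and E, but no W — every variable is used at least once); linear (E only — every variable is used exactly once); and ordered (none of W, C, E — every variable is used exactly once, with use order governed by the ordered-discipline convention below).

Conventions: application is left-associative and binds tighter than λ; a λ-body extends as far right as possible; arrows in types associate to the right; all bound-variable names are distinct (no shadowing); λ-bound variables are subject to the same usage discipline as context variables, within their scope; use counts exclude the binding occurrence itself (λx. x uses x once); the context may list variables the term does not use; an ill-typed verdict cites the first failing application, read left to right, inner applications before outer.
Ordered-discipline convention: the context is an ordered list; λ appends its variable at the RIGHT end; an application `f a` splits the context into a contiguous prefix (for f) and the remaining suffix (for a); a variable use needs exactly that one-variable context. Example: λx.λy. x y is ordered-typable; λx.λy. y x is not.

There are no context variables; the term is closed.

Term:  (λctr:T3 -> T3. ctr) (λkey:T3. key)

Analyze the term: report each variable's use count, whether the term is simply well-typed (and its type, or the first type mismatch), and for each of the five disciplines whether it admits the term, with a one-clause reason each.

usage: ctr [bound] ×1, key [bound] ×1
use order (left to right): ctr, key
typing: well-typed at T3 -> T3
ordered: ✓ — ctr, key: once each, no exchange needed
linear: ✓ — each of ctr, key used exactly once
affine: ✓ — at most one use each (ctr, key)
relevant: ✓ — none of ctr, key goes unused
unrestricted: ✓ — simply typable at T3 -> T3; W, C, E all held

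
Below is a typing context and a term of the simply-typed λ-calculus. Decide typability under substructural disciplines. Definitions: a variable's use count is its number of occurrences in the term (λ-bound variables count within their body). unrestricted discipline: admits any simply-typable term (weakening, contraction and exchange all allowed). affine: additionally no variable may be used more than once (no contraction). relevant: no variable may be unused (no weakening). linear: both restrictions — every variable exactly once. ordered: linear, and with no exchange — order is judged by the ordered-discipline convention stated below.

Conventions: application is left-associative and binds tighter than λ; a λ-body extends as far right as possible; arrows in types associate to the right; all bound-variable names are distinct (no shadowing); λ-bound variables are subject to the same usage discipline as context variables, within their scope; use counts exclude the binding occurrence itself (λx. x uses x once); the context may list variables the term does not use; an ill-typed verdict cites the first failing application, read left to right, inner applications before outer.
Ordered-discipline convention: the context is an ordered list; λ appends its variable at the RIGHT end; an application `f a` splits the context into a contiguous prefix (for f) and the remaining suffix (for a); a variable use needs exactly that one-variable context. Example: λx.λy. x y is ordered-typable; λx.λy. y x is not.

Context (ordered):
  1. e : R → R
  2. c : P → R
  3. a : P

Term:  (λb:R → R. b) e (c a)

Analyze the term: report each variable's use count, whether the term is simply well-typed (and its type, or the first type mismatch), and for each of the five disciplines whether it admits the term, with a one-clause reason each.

use counts: e ×1; c ×1; a ×1; b (bound) ×1
uses in reading order: b, e, c, a
typing: well-typed — term : R
ordered: ✓, e, c, a, b: once each, no exchange needed
linear: ✓, exactly-once usage across e, c, a, b
affine: ✓, none of e, c, a, b used more than once
relevant: ✓, e, c, a, b: all used, weakening unneeded
unrestricted: ✓, type-checks (R) and nothing is barred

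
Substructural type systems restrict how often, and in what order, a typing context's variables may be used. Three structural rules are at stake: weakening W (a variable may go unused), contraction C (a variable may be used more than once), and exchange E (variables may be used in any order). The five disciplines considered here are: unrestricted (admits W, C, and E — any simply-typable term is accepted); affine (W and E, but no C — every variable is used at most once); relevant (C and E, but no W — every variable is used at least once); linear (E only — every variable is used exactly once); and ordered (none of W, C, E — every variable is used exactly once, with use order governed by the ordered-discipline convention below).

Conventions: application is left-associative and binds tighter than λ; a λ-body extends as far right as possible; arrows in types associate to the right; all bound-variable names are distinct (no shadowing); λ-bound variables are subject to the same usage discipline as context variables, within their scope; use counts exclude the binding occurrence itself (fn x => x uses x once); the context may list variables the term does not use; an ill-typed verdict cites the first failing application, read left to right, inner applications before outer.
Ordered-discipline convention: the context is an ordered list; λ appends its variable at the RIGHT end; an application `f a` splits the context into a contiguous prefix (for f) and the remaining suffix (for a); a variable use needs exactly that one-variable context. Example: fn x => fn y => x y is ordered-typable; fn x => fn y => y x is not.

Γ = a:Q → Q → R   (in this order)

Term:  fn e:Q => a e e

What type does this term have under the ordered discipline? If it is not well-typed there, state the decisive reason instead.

not well-typed under ordered — uses contraction: e ×2
counts: a: 1, e (bound): 2
order of uses: a, e, e
typing: well-typed at Q → R
across the five disciplines: ordered ✗; linear ✗; affine ✗; relevant ✓; unrestricted ✓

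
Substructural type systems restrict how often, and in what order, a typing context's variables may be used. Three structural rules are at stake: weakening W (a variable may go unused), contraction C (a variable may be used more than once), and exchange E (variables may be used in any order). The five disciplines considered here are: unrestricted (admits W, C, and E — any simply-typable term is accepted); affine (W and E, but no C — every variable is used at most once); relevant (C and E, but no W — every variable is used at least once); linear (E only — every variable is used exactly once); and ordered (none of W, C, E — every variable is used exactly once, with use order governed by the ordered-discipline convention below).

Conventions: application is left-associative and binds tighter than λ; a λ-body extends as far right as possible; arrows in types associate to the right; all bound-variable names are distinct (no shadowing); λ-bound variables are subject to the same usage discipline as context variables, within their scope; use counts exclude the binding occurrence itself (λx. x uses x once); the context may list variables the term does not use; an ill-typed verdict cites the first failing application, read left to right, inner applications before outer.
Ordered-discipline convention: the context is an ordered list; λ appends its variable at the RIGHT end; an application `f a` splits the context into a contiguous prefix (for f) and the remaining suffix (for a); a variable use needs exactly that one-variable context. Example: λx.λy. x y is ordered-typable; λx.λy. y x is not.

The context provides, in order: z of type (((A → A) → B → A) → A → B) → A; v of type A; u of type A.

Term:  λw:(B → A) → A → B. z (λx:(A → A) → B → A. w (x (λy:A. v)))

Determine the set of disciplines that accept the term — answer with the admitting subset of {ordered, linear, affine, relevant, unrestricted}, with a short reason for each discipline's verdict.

admitted by: affine, unrestricted
variable uses: z: 1; v: 1; u: 0; w [bound]: 1; x [bound]: 1; y [bound]: 0
uses in reading order: z, w, x, v
typing: well-typed — term : ((B → A) → A → B) → A
ordered ✗ (u, y left unused)
linear ✗ (u, y left unused)
affine ✓ (z, v, u, w, x, y: no repeats, contraction unneeded)
relevant ✗ (u, y left unused)
unrestricted ✓ (simply typable at ((B → A) → A → B) → A; W, C, E all held)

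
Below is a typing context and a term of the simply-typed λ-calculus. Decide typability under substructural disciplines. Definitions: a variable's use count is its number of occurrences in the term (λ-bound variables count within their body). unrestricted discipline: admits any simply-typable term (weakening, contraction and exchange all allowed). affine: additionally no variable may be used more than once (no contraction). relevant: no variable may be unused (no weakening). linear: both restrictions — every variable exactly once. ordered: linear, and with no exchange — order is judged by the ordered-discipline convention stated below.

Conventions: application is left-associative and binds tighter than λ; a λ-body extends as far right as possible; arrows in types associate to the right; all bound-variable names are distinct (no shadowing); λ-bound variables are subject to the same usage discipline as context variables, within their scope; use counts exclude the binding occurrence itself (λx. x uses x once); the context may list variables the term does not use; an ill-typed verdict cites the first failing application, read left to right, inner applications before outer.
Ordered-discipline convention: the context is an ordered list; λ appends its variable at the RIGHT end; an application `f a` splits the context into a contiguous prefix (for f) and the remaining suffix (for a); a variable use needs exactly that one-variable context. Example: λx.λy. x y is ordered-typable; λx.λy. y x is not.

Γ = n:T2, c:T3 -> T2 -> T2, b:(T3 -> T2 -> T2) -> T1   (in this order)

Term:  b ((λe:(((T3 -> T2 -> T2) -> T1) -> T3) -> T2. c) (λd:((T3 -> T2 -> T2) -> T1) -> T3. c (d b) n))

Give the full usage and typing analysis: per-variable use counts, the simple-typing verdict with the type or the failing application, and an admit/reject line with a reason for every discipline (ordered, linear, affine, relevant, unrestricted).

use counts: n: 1×, c: 2×, b: 2×, e (bound): 0×, d (bound): 1×
use order (left to right): b, c, c, d, b, n
typing: ✓ — T1
ordered ✗ (c ×2, b ×2 used more than once (contraction); unused: e — weakening required)
linear ✗ (c ×2, b ×2 used more than once (contraction); unused: e — weakening required)
affine ✗ (c ×2, b ×2 used more than once (contraction))
relevant ✗ (unused: e — weakening required)
unrestricted ✓ (simply typable at T1; W, C, E all held)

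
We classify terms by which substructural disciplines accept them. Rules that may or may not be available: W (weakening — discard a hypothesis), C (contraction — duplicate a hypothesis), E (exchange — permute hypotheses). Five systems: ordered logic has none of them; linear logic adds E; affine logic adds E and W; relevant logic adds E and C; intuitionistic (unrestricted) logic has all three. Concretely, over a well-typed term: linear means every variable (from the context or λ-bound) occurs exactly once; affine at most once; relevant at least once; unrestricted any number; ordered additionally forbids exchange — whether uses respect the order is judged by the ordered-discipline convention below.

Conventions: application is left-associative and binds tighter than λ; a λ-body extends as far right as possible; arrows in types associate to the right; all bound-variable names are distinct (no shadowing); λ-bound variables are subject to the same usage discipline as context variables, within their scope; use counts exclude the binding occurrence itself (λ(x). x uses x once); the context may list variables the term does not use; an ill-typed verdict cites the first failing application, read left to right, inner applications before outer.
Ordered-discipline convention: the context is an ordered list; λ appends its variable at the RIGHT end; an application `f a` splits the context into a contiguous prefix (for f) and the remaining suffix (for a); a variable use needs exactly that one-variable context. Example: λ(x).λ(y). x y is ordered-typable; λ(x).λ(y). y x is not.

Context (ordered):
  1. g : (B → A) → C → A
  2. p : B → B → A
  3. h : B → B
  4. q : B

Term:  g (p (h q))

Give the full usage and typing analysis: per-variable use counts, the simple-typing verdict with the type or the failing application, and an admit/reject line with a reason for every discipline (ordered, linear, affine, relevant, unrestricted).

use counts: g: 1×, p: 1×, h: 1×, q: 1×
order of uses: g, p, h, q
typing: the term checks, with type C → A
ordered: ✓ — g, p, h, q: once each, no exchange needed
linear: ✓ — each of g, p, h, q used exactly once
affine: ✓ — no duplicate uses among g, p, h, q
relevant: ✓ — every one of g, p, h, q appears
unrestricted: ✓ — type-checks (C → A) and nothing is barred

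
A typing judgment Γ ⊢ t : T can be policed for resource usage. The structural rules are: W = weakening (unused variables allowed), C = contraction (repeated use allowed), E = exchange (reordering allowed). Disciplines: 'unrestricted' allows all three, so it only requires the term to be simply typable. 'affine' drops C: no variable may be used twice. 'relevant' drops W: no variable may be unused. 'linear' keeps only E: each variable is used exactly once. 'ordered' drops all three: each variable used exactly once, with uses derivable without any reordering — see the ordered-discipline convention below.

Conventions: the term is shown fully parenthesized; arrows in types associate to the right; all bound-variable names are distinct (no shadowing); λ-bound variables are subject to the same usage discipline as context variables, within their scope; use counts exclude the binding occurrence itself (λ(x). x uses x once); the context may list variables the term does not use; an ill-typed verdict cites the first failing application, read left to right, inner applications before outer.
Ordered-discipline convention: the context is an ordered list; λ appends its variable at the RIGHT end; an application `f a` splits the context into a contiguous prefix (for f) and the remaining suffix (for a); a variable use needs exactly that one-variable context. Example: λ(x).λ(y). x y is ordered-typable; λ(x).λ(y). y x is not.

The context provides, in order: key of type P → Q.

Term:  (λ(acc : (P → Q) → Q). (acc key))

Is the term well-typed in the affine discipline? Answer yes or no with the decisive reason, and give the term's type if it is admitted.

yes — none of key, acc used more than once; term : ((P → Q) → Q) → Q
use counts: key: 1; acc (bound): 1
uses in reading order: acc, key
typing: the term checks, with type ((P → Q) → Q) → Q
across the five disciplines: ordered ✗, linear ✓, affine ✓, relevant ✓, unrestricted ✓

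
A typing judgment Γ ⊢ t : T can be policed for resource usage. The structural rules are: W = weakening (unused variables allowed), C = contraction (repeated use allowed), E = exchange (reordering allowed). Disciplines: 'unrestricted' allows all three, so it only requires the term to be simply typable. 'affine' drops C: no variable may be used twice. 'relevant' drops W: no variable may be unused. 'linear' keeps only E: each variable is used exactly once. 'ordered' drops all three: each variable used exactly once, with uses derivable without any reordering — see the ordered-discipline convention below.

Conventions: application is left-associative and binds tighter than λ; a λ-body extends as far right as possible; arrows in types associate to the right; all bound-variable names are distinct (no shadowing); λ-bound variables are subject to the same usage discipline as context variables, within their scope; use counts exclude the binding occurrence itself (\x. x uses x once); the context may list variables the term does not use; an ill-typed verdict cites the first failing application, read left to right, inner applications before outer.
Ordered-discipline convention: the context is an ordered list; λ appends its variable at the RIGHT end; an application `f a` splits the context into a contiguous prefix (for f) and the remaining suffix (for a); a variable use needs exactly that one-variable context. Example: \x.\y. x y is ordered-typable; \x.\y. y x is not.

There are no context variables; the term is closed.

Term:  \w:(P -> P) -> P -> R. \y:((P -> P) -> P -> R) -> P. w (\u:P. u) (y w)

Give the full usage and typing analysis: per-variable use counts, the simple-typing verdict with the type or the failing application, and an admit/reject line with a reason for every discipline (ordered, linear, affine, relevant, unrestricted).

variable uses: w (bound): 2×; y (bound): 1×; u (bound): 1×
use order (left to right): w, u, y, w
typing: the term checks, with type ((P -> P) -> P -> R) -> (((P -> P) -> P -> R) -> P) -> R
ordered ✗ (needs contraction — w ×2)
linear ✗ (needs contraction — w ×2)
affine ✗ (needs contraction — w ×2)
relevant ✓ (none of w, y, u goes unused)
unrestricted ✓ (well-typed at ((P -> P) -> P -> R) -> (((P -> P) -> P -> R) -> P) -> R; no restrictions here)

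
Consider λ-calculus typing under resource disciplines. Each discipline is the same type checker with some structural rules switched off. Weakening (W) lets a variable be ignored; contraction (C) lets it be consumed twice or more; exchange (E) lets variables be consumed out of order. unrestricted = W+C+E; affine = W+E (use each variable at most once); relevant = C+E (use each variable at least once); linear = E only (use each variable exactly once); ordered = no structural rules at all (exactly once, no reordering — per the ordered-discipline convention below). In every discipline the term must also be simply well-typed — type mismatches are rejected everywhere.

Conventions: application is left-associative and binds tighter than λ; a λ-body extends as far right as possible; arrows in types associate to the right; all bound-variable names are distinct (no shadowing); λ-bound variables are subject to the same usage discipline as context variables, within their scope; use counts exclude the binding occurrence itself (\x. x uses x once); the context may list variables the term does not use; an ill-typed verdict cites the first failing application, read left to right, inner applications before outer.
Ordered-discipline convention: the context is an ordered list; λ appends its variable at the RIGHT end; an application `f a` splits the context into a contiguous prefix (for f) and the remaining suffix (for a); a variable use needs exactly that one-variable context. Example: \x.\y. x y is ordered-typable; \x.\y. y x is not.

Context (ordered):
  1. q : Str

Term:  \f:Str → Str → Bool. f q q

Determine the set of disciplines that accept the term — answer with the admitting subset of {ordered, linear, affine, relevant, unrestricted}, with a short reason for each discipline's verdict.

admitted by: relevant, unrestricted
use counts: q: 2; f [bound]: 1
left-to-right use order: f, q, q
typing: ✓ — (Str → Str → Bool) → Bool
ordered: ✗, repeated use of q ×2
linear: ✗, repeated use of q ×2
affine: ✗, repeated use of q ×2
relevant: ✓, every one of q, f appears
unrestricted: ✓, well-typed at (Str → Str → Bool) → Bool; no restrictions here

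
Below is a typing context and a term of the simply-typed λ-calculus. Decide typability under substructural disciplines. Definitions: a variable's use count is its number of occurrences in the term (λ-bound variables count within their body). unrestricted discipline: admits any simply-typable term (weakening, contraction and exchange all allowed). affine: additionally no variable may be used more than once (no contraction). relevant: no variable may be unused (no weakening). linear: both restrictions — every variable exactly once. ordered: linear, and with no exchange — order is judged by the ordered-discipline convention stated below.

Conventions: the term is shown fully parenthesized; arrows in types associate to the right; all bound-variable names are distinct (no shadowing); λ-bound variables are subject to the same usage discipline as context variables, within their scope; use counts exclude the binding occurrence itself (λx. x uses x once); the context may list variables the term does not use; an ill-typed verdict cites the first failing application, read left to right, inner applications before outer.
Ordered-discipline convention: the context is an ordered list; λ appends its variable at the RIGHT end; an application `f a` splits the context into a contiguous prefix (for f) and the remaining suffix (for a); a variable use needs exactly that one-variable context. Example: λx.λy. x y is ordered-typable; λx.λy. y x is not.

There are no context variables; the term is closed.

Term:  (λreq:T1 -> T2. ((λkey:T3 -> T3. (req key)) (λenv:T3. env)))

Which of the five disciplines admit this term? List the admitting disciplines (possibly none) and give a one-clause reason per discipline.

admitted in: none
usage: req [bound]: 1×, key [bound]: 1×, env [bound]: 1×
use order (left to right): req, key, env
typing: ill-typed: an application expects T1 but receives T3 -> T3
ordered: ✗ — a type mismatch blocks all five
linear: ✗ — the type mismatch rejects it
affine: ✗ — not simply typable
relevant: ✗ — fails simple typing
unrestricted: ✗ — a type mismatch blocks all five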